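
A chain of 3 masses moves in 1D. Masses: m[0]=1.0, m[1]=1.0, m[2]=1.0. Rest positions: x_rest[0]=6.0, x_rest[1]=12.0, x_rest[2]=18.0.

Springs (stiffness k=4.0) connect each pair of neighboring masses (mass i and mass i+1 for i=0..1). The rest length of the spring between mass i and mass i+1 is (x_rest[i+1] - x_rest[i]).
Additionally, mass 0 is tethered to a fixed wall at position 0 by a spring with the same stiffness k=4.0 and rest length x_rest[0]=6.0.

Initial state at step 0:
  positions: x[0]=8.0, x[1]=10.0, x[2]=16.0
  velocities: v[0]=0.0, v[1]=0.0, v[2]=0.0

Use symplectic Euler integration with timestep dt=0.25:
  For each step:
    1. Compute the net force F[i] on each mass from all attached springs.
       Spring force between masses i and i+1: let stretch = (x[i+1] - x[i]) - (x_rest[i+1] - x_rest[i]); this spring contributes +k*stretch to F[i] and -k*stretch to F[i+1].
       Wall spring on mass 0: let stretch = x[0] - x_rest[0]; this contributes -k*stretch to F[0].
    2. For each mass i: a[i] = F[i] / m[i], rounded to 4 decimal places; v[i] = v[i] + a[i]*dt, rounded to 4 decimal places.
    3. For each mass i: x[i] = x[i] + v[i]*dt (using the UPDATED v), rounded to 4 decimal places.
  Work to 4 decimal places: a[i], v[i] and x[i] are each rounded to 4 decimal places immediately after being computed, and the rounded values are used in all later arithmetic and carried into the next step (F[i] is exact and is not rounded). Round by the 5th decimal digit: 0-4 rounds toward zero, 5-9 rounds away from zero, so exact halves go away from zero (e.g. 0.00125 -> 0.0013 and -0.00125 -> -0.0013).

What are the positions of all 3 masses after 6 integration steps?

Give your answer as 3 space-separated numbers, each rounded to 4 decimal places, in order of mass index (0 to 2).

Answer: 6.3510 9.8560 19.2324

Derivation:
Step 0: x=[8.0000 10.0000 16.0000] v=[0.0000 0.0000 0.0000]
Step 1: x=[6.5000 11.0000 16.0000] v=[-6.0000 4.0000 0.0000]
Step 2: x=[4.5000 12.1250 16.2500] v=[-8.0000 4.5000 1.0000]
Step 3: x=[3.2813 12.3750 16.9688] v=[-4.8750 1.0000 2.8750]
Step 4: x=[3.5157 11.5000 18.0391] v=[0.9374 -3.4999 4.2812]
Step 5: x=[4.8672 10.2637 18.9746] v=[5.4060 -4.9451 3.7421]
Step 6: x=[6.3510 9.8560 19.2324] v=[5.9353 -1.6307 1.0312]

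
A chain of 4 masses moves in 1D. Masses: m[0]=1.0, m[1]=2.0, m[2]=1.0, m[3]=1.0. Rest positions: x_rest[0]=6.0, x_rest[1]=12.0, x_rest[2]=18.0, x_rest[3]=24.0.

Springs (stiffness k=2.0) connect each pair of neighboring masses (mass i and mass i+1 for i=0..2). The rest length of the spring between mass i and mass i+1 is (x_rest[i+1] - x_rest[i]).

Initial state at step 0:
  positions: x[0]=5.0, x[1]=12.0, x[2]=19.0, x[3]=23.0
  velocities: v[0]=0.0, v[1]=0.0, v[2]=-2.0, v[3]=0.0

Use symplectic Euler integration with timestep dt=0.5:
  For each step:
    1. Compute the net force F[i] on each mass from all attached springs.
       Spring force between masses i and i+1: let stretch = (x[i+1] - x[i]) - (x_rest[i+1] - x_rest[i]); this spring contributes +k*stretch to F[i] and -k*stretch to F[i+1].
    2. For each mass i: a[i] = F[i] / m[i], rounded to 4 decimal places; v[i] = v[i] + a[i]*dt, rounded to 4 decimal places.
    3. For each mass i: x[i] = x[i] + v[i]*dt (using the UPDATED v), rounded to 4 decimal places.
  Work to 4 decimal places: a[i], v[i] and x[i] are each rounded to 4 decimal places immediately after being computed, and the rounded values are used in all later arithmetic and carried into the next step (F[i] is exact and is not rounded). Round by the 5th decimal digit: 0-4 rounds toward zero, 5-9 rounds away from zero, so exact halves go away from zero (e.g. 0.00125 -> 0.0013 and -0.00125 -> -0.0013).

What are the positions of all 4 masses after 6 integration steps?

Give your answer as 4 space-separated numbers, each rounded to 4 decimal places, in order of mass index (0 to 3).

Step 0: x=[5.0000 12.0000 19.0000 23.0000] v=[0.0000 0.0000 -2.0000 0.0000]
Step 1: x=[5.5000 12.0000 16.5000 24.0000] v=[1.0000 0.0000 -5.0000 2.0000]
Step 2: x=[6.2500 11.5000 15.5000 24.2500] v=[1.5000 -1.0000 -2.0000 0.5000]
Step 3: x=[6.6250 10.6875 16.8750 23.1250] v=[0.7500 -1.6250 2.7500 -2.2500]
Step 4: x=[6.0313 10.4063 18.2813 21.8750] v=[-1.1875 -0.5625 2.8125 -2.5000]
Step 5: x=[4.6251 11.0001 17.5469 21.8282] v=[-2.8125 1.1875 -1.4688 -0.0937]
Step 6: x=[3.4064 11.6368 15.6798 22.6407] v=[-2.4375 1.2734 -3.7343 1.6250]

Answer: 3.4064 11.6368 15.6798 22.6407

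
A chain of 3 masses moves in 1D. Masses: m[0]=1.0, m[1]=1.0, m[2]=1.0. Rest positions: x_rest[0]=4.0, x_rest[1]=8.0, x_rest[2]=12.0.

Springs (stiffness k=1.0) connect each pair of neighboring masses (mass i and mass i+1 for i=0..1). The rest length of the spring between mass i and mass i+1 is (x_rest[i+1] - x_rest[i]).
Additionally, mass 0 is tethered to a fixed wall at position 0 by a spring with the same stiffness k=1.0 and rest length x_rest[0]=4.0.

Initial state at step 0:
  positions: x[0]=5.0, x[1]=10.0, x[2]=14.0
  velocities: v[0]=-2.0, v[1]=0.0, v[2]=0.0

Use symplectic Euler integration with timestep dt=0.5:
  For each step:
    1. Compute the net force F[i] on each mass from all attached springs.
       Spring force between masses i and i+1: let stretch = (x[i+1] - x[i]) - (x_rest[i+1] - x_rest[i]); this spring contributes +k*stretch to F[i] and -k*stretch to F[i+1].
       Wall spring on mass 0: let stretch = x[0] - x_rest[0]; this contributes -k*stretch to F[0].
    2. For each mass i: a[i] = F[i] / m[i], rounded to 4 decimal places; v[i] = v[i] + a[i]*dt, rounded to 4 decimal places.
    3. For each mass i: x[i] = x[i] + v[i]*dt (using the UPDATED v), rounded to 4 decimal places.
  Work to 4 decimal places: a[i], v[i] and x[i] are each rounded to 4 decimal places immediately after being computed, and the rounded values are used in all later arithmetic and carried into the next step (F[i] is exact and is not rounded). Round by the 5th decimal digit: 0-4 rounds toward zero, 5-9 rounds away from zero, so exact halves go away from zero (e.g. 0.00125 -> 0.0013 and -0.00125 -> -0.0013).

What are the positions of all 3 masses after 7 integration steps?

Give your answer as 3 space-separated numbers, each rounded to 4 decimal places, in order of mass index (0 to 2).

Answer: 4.0799 7.6183 9.8451

Derivation:
Step 0: x=[5.0000 10.0000 14.0000] v=[-2.0000 0.0000 0.0000]
Step 1: x=[4.0000 9.7500 14.0000] v=[-2.0000 -0.5000 0.0000]
Step 2: x=[3.4375 9.1250 13.9375] v=[-1.1250 -1.2500 -0.1250]
Step 3: x=[3.4375 8.2813 13.6719] v=[0.0000 -1.6875 -0.5313]
Step 4: x=[3.7891 7.5743 13.0586] v=[0.7032 -1.4141 -1.2266]
Step 5: x=[4.1398 7.2920 12.0742] v=[0.7013 -0.5646 -1.9688]
Step 6: x=[4.2436 7.4172 10.8943] v=[0.2075 0.2504 -2.3599]
Step 7: x=[4.0799 7.6183 9.8451] v=[-0.3275 0.4022 -2.0985]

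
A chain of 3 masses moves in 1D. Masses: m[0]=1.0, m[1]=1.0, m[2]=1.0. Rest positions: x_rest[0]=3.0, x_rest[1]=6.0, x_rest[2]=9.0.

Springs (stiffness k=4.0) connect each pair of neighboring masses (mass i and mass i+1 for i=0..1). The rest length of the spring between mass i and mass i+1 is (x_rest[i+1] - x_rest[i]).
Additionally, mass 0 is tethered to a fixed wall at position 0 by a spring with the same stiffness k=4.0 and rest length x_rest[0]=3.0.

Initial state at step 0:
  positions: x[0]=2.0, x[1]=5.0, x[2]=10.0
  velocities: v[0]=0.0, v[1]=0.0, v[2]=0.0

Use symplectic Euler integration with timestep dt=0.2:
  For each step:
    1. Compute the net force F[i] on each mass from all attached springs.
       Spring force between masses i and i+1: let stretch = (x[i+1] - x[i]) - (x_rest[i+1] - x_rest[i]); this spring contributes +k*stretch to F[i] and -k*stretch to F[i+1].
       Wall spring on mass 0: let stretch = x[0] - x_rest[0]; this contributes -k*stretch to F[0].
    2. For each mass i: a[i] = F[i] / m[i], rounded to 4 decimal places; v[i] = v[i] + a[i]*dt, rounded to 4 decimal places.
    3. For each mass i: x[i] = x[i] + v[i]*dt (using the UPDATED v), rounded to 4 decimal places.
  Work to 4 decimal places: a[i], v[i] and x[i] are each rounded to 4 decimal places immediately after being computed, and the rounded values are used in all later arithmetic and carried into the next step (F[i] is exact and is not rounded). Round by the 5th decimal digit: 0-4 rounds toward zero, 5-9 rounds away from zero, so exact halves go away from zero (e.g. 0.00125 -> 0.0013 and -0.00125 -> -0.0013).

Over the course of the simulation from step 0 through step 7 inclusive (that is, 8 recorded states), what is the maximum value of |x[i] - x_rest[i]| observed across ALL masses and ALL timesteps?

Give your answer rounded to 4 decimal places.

Step 0: x=[2.0000 5.0000 10.0000] v=[0.0000 0.0000 0.0000]
Step 1: x=[2.1600 5.3200 9.6800] v=[0.8000 1.6000 -1.6000]
Step 2: x=[2.4800 5.8320 9.1424] v=[1.6000 2.5600 -2.6880]
Step 3: x=[2.9395 6.3373 8.5551] v=[2.2976 2.5267 -2.9363]
Step 4: x=[3.4723 6.6538 8.0930] v=[2.6642 1.5827 -2.3105]
Step 5: x=[3.9586 6.6916 7.8806] v=[2.4316 0.1889 -1.0619]
Step 6: x=[4.2488 6.4823 7.9580] v=[1.4511 -1.0463 0.3869]
Step 7: x=[4.2166 6.1518 8.2793] v=[-0.1611 -1.6525 1.6063]
Max displacement = 1.2488

Answer: 1.2488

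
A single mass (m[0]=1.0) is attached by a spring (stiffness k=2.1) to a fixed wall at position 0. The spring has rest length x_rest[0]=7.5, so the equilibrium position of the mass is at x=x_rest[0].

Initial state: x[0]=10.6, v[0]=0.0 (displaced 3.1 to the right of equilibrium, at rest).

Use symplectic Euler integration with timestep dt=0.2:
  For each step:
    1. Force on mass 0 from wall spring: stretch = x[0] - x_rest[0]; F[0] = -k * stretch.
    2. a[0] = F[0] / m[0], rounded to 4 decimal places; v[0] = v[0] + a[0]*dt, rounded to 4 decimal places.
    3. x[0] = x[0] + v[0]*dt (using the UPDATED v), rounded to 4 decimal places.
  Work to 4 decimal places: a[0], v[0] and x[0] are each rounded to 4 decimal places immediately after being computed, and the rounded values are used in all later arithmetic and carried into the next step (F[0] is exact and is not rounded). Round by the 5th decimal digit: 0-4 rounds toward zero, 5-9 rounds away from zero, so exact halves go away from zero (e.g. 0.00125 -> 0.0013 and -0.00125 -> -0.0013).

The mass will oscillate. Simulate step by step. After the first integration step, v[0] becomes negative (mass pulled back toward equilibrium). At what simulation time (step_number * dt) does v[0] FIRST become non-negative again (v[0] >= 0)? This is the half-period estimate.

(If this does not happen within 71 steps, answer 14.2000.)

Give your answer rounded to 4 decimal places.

Step 0: x=[10.6000] v=[0.0000]
Step 1: x=[10.3396] v=[-1.3020]
Step 2: x=[9.8407] v=[-2.4946]
Step 3: x=[9.1452] v=[-3.4777]
Step 4: x=[8.3115] v=[-4.1687]
Step 5: x=[7.4096] v=[-4.5095]
Step 6: x=[6.5153] v=[-4.4715]
Step 7: x=[5.7037] v=[-4.0579]
Step 8: x=[5.0430] v=[-3.3035]
Step 9: x=[4.5887] v=[-2.2716]
Step 10: x=[4.3789] v=[-1.0489]
Step 11: x=[4.4313] v=[0.2620]
First v>=0 after going negative at step 11, time=2.2000

Answer: 2.2000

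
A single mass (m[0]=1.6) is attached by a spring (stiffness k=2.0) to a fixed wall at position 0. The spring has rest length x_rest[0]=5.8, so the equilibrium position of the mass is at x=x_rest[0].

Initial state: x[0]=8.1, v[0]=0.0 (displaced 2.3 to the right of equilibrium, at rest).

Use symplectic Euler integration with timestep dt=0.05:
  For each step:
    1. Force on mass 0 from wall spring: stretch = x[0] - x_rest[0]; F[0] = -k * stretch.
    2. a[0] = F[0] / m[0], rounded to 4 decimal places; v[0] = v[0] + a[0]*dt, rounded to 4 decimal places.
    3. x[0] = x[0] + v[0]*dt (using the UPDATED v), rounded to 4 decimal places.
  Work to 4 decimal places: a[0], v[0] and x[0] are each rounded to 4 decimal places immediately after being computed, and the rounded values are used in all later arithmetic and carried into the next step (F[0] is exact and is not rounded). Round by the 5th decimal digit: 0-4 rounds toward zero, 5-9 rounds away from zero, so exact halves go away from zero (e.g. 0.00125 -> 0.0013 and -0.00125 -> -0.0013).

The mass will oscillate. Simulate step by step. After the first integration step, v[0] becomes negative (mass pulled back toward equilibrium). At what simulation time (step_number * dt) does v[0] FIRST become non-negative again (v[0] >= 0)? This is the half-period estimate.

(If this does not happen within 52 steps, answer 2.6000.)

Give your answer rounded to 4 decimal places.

Step 0: x=[8.1000] v=[0.0000]
Step 1: x=[8.0928] v=[-0.1438]
Step 2: x=[8.0784] v=[-0.2871]
Step 3: x=[8.0569] v=[-0.4295]
Step 4: x=[8.0284] v=[-0.5706]
Step 5: x=[7.9929] v=[-0.7099]
Step 6: x=[7.9506] v=[-0.8470]
Step 7: x=[7.9015] v=[-0.9814]
Step 8: x=[7.8459] v=[-1.1127]
Step 9: x=[7.7839] v=[-1.2406]
Step 10: x=[7.7157] v=[-1.3646]
Step 11: x=[7.6415] v=[-1.4843]
Step 12: x=[7.5615] v=[-1.5994]
Step 13: x=[7.4760] v=[-1.7095]
Step 14: x=[7.3853] v=[-1.8143]
Step 15: x=[7.2896] v=[-1.9134]
Step 16: x=[7.1893] v=[-2.0065]
Step 17: x=[7.0846] v=[-2.0933]
Step 18: x=[6.9759] v=[-2.1736]
Step 19: x=[6.8635] v=[-2.2471]
Step 20: x=[6.7478] v=[-2.3136]
Step 21: x=[6.6292] v=[-2.3728]
Step 22: x=[6.5080] v=[-2.4246]
Step 23: x=[6.3846] v=[-2.4689]
Step 24: x=[6.2593] v=[-2.5054]
Step 25: x=[6.1326] v=[-2.5341]
Step 26: x=[6.0049] v=[-2.5549]
Step 27: x=[5.8765] v=[-2.5677]
Step 28: x=[5.7479] v=[-2.5725]
Step 29: x=[5.6194] v=[-2.5692]
Step 30: x=[5.4915] v=[-2.5579]
Step 31: x=[5.3646] v=[-2.5386]
Step 32: x=[5.2390] v=[-2.5114]
Step 33: x=[5.1152] v=[-2.4763]
Step 34: x=[4.9935] v=[-2.4335]
Step 35: x=[4.8743] v=[-2.3831]
Step 36: x=[4.7580] v=[-2.3252]
Step 37: x=[4.6450] v=[-2.2601]
Step 38: x=[4.5356] v=[-2.1879]
Step 39: x=[4.4302] v=[-2.1089]
Step 40: x=[4.3290] v=[-2.0233]
Step 41: x=[4.2324] v=[-1.9314]
Step 42: x=[4.1407] v=[-1.8334]
Step 43: x=[4.0542] v=[-1.7297]
Step 44: x=[3.9732] v=[-1.6206]
Step 45: x=[3.8979] v=[-1.5064]
Step 46: x=[3.8285] v=[-1.3875]
Step 47: x=[3.7653] v=[-1.2643]
Step 48: x=[3.7084] v=[-1.1371]
Step 49: x=[3.6581] v=[-1.0064]
Step 50: x=[3.6145] v=[-0.8725]
Step 51: x=[3.5777] v=[-0.7359]
Step 52: x=[3.5479] v=[-0.5970]
v[0] did not become non-negative within 52 steps; using fallback time=2.6000

Answer: 2.6000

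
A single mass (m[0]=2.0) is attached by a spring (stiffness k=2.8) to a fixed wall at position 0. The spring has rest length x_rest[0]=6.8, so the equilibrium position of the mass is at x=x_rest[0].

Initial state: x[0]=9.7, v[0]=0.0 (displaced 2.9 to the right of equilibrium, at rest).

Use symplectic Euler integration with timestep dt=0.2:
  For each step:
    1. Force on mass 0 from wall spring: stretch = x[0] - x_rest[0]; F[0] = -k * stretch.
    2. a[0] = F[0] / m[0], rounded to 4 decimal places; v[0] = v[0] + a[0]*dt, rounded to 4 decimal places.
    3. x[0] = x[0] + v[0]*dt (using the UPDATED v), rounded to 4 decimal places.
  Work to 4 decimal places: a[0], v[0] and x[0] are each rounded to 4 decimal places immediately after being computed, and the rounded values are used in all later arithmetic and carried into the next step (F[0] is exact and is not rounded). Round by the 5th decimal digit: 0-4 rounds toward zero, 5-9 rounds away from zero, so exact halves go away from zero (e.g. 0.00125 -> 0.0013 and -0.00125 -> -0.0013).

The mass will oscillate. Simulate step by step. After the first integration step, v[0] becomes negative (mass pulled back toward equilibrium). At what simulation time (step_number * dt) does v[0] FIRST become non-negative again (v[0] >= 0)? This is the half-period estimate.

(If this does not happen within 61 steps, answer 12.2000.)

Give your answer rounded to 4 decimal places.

Step 0: x=[9.7000] v=[0.0000]
Step 1: x=[9.5376] v=[-0.8120]
Step 2: x=[9.2219] v=[-1.5785]
Step 3: x=[8.7706] v=[-2.2566]
Step 4: x=[8.2089] v=[-2.8084]
Step 5: x=[7.5683] v=[-3.2029]
Step 6: x=[6.8847] v=[-3.4180]
Step 7: x=[6.1964] v=[-3.4417]
Step 8: x=[5.5419] v=[-3.2727]
Step 9: x=[4.9578] v=[-2.9204]
Step 10: x=[4.4769] v=[-2.4046]
Step 11: x=[4.1261] v=[-1.7541]
Step 12: x=[3.9250] v=[-1.0054]
Step 13: x=[3.8849] v=[-0.2004]
Step 14: x=[4.0081] v=[0.6158]
First v>=0 after going negative at step 14, time=2.8000

Answer: 2.8000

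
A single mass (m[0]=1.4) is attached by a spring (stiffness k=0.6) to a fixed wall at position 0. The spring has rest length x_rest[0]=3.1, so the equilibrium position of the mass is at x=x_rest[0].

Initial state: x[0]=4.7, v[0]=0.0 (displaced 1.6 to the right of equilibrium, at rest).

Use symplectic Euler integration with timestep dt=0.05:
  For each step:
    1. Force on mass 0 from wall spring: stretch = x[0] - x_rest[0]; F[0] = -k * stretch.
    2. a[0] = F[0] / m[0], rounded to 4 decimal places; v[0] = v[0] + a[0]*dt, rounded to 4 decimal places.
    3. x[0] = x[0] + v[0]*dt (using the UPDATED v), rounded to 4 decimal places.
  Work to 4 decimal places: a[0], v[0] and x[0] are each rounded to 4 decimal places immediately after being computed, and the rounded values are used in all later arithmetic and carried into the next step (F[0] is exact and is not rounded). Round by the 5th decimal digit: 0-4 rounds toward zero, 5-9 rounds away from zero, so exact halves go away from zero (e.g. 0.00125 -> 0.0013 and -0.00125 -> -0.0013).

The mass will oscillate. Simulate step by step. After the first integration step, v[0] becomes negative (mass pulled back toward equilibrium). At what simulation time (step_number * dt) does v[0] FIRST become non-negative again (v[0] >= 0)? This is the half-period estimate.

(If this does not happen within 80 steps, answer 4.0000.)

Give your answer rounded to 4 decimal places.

Answer: 4.0000

Derivation:
Step 0: x=[4.7000] v=[0.0000]
Step 1: x=[4.6983] v=[-0.0343]
Step 2: x=[4.6949] v=[-0.0686]
Step 3: x=[4.6898] v=[-0.1028]
Step 4: x=[4.6830] v=[-0.1369]
Step 5: x=[4.6745] v=[-0.1708]
Step 6: x=[4.6643] v=[-0.2045]
Step 7: x=[4.6524] v=[-0.2380]
Step 8: x=[4.6388] v=[-0.2713]
Step 9: x=[4.6236] v=[-0.3043]
Step 10: x=[4.6068] v=[-0.3370]
Step 11: x=[4.5883] v=[-0.3693]
Step 12: x=[4.5682] v=[-0.4012]
Step 13: x=[4.5466] v=[-0.4327]
Step 14: x=[4.5234] v=[-0.4637]
Step 15: x=[4.4987] v=[-0.4942]
Step 16: x=[4.4725] v=[-0.5242]
Step 17: x=[4.4448] v=[-0.5536]
Step 18: x=[4.4157] v=[-0.5824]
Step 19: x=[4.3852] v=[-0.6106]
Step 20: x=[4.3533] v=[-0.6381]
Step 21: x=[4.3201] v=[-0.6650]
Step 22: x=[4.2855] v=[-0.6911]
Step 23: x=[4.2497] v=[-0.7165]
Step 24: x=[4.2126] v=[-0.7411]
Step 25: x=[4.1744] v=[-0.7649]
Step 26: x=[4.1350] v=[-0.7879]
Step 27: x=[4.0945] v=[-0.8101]
Step 28: x=[4.0529] v=[-0.8314]
Step 29: x=[4.0103] v=[-0.8518]
Step 30: x=[3.9667] v=[-0.8713]
Step 31: x=[3.9222] v=[-0.8899]
Step 32: x=[3.8768] v=[-0.9075]
Step 33: x=[3.8306] v=[-0.9241]
Step 34: x=[3.7836] v=[-0.9398]
Step 35: x=[3.7359] v=[-0.9545]
Step 36: x=[3.6875] v=[-0.9681]
Step 37: x=[3.6385] v=[-0.9807]
Step 38: x=[3.5889] v=[-0.9922]
Step 39: x=[3.5388] v=[-1.0027]
Step 40: x=[3.4882] v=[-1.0121]
Step 41: x=[3.4372] v=[-1.0204]
Step 42: x=[3.3858] v=[-1.0276]
Step 43: x=[3.3341] v=[-1.0337]
Step 44: x=[3.2822] v=[-1.0387]
Step 45: x=[3.2301] v=[-1.0426]
Step 46: x=[3.1778] v=[-1.0454]
Step 47: x=[3.1254] v=[-1.0471]
Step 48: x=[3.0730] v=[-1.0476]
Step 49: x=[3.0207] v=[-1.0470]
Step 50: x=[2.9684] v=[-1.0453]
Step 51: x=[2.9163] v=[-1.0425]
Step 52: x=[2.8644] v=[-1.0386]
Step 53: x=[2.8127] v=[-1.0336]
Step 54: x=[2.7613] v=[-1.0274]
Step 55: x=[2.7103] v=[-1.0201]
Step 56: x=[2.6597] v=[-1.0118]
Step 57: x=[2.6096] v=[-1.0024]
Step 58: x=[2.5600] v=[-0.9919]
Step 59: x=[2.5110] v=[-0.9803]
Step 60: x=[2.4626] v=[-0.9677]
Step 61: x=[2.4149] v=[-0.9540]
Step 62: x=[2.3679] v=[-0.9393]
Step 63: x=[2.3217] v=[-0.9236]
Step 64: x=[2.2764] v=[-0.9069]
Step 65: x=[2.2319] v=[-0.8893]
Step 66: x=[2.1884] v=[-0.8707]
Step 67: x=[2.1458] v=[-0.8512]
Step 68: x=[2.1043] v=[-0.8308]
Step 69: x=[2.0638] v=[-0.8095]
Step 70: x=[2.0244] v=[-0.7873]
Step 71: x=[1.9862] v=[-0.7643]
Step 72: x=[1.9492] v=[-0.7404]
Step 73: x=[1.9134] v=[-0.7157]
Step 74: x=[1.8789] v=[-0.6903]
Step 75: x=[1.8457] v=[-0.6641]
Step 76: x=[1.8138] v=[-0.6372]
Step 77: x=[1.7833] v=[-0.6096]
Step 78: x=[1.7542] v=[-0.5814]
Step 79: x=[1.7266] v=[-0.5526]
Step 80: x=[1.7004] v=[-0.5232]
v[0] did not become non-negative within 80 steps; using fallback time=4.0000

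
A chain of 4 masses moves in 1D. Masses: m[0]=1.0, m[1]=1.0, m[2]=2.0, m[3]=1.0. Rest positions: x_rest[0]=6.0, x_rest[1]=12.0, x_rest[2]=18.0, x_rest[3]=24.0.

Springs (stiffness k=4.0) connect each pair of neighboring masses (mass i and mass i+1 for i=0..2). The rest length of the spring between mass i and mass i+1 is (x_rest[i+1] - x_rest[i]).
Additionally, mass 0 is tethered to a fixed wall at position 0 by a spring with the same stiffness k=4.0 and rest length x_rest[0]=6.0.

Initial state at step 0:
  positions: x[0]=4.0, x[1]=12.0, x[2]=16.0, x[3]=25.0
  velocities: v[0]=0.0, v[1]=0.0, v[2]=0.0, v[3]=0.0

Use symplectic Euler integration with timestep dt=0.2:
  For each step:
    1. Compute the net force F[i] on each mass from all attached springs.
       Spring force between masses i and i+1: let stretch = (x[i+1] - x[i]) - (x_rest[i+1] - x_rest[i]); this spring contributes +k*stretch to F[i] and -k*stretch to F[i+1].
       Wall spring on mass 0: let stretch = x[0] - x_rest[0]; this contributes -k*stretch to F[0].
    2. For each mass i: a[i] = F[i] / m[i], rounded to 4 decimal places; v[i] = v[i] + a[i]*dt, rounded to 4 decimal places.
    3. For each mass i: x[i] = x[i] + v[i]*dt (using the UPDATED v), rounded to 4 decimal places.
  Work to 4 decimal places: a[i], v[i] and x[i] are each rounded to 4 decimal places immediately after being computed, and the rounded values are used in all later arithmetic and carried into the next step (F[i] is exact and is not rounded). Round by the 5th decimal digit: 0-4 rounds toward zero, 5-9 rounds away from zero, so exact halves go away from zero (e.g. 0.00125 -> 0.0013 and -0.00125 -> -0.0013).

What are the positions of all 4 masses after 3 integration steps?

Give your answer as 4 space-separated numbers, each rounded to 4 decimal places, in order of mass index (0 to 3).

Step 0: x=[4.0000 12.0000 16.0000 25.0000] v=[0.0000 0.0000 0.0000 0.0000]
Step 1: x=[4.6400 11.3600 16.4000 24.5200] v=[3.2000 -3.2000 2.0000 -2.4000]
Step 2: x=[5.6128 10.4512 17.0464 23.7008] v=[4.8640 -4.5440 3.2320 -4.0960]
Step 3: x=[6.4617 9.8235 17.6975 22.7769] v=[4.2445 -3.1386 3.2557 -4.6195]

Answer: 6.4617 9.8235 17.6975 22.7769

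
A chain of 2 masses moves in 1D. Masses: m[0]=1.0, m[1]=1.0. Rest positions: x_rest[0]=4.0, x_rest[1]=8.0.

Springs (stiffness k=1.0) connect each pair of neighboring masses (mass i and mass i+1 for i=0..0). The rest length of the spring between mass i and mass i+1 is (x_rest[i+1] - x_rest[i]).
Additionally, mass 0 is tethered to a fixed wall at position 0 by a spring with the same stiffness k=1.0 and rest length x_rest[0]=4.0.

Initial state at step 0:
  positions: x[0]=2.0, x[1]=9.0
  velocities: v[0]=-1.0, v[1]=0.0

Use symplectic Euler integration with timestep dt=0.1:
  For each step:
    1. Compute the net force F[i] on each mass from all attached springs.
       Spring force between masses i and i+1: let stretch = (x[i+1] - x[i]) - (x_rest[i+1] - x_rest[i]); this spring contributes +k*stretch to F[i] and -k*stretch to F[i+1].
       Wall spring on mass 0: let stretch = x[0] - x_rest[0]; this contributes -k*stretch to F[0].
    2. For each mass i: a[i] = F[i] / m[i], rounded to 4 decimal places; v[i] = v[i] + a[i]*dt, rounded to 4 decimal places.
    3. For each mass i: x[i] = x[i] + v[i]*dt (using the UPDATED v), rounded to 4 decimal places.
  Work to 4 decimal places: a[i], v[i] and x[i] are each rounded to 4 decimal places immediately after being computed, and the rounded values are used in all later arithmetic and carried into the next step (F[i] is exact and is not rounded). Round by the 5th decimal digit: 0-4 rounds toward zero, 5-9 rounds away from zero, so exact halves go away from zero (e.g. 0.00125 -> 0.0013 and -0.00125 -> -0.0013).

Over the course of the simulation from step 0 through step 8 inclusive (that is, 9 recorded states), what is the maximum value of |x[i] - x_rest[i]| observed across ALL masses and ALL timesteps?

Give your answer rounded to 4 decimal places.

Answer: 2.0500

Derivation:
Step 0: x=[2.0000 9.0000] v=[-1.0000 0.0000]
Step 1: x=[1.9500 8.9700] v=[-0.5000 -0.3000]
Step 2: x=[1.9507 8.9098] v=[0.0070 -0.6020]
Step 3: x=[2.0015 8.8200] v=[0.5078 -0.8979]
Step 4: x=[2.1005 8.7020] v=[0.9895 -1.1798]
Step 5: x=[2.2445 8.5580] v=[1.4396 -1.4400]
Step 6: x=[2.4292 8.3909] v=[1.8465 -1.6714]
Step 7: x=[2.6492 8.2041] v=[2.1998 -1.8676]
Step 8: x=[2.8982 8.0018] v=[2.4904 -2.0231]
Max displacement = 2.0500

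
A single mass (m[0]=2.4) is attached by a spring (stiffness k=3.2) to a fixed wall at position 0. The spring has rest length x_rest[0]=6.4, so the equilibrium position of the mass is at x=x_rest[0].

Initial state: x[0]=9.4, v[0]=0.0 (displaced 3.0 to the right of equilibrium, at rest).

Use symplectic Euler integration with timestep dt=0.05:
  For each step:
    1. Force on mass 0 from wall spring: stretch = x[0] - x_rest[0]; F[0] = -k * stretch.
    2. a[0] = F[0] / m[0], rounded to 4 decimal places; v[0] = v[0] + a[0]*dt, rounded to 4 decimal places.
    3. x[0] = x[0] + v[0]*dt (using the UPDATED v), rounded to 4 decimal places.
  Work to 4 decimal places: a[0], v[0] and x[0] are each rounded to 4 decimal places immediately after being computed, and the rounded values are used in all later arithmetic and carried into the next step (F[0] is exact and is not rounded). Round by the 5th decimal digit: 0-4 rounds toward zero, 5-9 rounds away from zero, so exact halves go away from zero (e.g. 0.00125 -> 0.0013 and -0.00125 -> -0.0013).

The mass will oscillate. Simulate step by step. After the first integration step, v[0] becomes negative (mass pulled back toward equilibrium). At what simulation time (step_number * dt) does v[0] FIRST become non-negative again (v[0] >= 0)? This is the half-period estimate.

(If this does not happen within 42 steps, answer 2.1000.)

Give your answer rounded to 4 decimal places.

Answer: 2.1000

Derivation:
Step 0: x=[9.4000] v=[0.0000]
Step 1: x=[9.3900] v=[-0.2000]
Step 2: x=[9.3700] v=[-0.3993]
Step 3: x=[9.3401] v=[-0.5973]
Step 4: x=[9.3004] v=[-0.7933]
Step 5: x=[9.2511] v=[-0.9867]
Step 6: x=[9.1923] v=[-1.1768]
Step 7: x=[9.1242] v=[-1.3630]
Step 8: x=[9.0470] v=[-1.5446]
Step 9: x=[8.9609] v=[-1.7211]
Step 10: x=[8.8663] v=[-1.8918]
Step 11: x=[8.7635] v=[-2.0562]
Step 12: x=[8.6528] v=[-2.2138]
Step 13: x=[8.5346] v=[-2.3640]
Step 14: x=[8.4093] v=[-2.5063]
Step 15: x=[8.2773] v=[-2.6403]
Step 16: x=[8.1390] v=[-2.7655]
Step 17: x=[7.9949] v=[-2.8814]
Step 18: x=[7.8455] v=[-2.9877]
Step 19: x=[7.6913] v=[-3.0841]
Step 20: x=[7.5328] v=[-3.1702]
Step 21: x=[7.3705] v=[-3.2457]
Step 22: x=[7.2050] v=[-3.3104]
Step 23: x=[7.0368] v=[-3.3641]
Step 24: x=[6.8665] v=[-3.4066]
Step 25: x=[6.6946] v=[-3.4377]
Step 26: x=[6.5217] v=[-3.4573]
Step 27: x=[6.3484] v=[-3.4654]
Step 28: x=[6.1753] v=[-3.4620]
Step 29: x=[6.0030] v=[-3.4470]
Step 30: x=[5.8320] v=[-3.4205]
Step 31: x=[5.6629] v=[-3.3826]
Step 32: x=[5.4962] v=[-3.3335]
Step 33: x=[5.3325] v=[-3.2732]
Step 34: x=[5.1724] v=[-3.2020]
Step 35: x=[5.0164] v=[-3.1202]
Step 36: x=[4.8650] v=[-3.0280]
Step 37: x=[4.7187] v=[-2.9257]
Step 38: x=[4.5780] v=[-2.8136]
Step 39: x=[4.4434] v=[-2.6921]
Step 40: x=[4.3153] v=[-2.5617]
Step 41: x=[4.1942] v=[-2.4227]
Step 42: x=[4.0804] v=[-2.2756]
v[0] did not become non-negative within 42 steps; using fallback time=2.1000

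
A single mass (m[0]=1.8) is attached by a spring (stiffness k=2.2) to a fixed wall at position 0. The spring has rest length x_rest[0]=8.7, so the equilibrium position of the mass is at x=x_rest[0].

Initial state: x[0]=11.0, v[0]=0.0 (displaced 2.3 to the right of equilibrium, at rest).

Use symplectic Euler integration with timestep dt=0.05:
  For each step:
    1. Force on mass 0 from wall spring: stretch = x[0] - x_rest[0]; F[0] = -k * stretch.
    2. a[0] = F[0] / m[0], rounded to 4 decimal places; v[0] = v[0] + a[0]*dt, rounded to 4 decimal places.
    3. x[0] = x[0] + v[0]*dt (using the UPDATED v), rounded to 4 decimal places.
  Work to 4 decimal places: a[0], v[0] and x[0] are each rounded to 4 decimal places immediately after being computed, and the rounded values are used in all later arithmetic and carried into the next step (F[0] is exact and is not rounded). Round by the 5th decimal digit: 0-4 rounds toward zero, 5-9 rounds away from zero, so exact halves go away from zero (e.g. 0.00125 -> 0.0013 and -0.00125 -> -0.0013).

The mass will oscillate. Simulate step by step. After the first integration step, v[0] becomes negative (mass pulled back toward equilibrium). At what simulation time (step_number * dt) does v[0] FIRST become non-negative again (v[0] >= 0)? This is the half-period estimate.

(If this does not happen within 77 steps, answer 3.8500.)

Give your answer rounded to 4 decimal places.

Step 0: x=[11.0000] v=[0.0000]
Step 1: x=[10.9930] v=[-0.1406]
Step 2: x=[10.9790] v=[-0.2807]
Step 3: x=[10.9580] v=[-0.4200]
Step 4: x=[10.9301] v=[-0.5580]
Step 5: x=[10.8954] v=[-0.6943]
Step 6: x=[10.8540] v=[-0.8285]
Step 7: x=[10.8060] v=[-0.9601]
Step 8: x=[10.7516] v=[-1.0888]
Step 9: x=[10.6909] v=[-1.2142]
Step 10: x=[10.6241] v=[-1.3359]
Step 11: x=[10.5514] v=[-1.4535]
Step 12: x=[10.4731] v=[-1.5666]
Step 13: x=[10.3894] v=[-1.6750]
Step 14: x=[10.3005] v=[-1.7782]
Step 15: x=[10.2067] v=[-1.8760]
Step 16: x=[10.1083] v=[-1.9681]
Step 17: x=[10.0056] v=[-2.0542]
Step 18: x=[9.8989] v=[-2.1340]
Step 19: x=[9.7885] v=[-2.2073]
Step 20: x=[9.6748] v=[-2.2738]
Step 21: x=[9.5581] v=[-2.3334]
Step 22: x=[9.4388] v=[-2.3858]
Step 23: x=[9.3173] v=[-2.4310]
Step 24: x=[9.1939] v=[-2.4687]
Step 25: x=[9.0690] v=[-2.4989]
Step 26: x=[8.9429] v=[-2.5215]
Step 27: x=[8.8161] v=[-2.5363]
Step 28: x=[8.6889] v=[-2.5434]
Step 29: x=[8.5618] v=[-2.5427]
Step 30: x=[8.4351] v=[-2.5343]
Step 31: x=[8.3092] v=[-2.5181]
Step 32: x=[8.1845] v=[-2.4942]
Step 33: x=[8.0614] v=[-2.4627]
Step 34: x=[7.9402] v=[-2.4237]
Step 35: x=[7.8213] v=[-2.3773]
Step 36: x=[7.7051] v=[-2.3236]
Step 37: x=[7.5920] v=[-2.2628]
Step 38: x=[7.4822] v=[-2.1951]
Step 39: x=[7.3762] v=[-2.1207]
Step 40: x=[7.2742] v=[-2.0398]
Step 41: x=[7.1766] v=[-1.9527]
Step 42: x=[7.0836] v=[-1.8596]
Step 43: x=[6.9956] v=[-1.7608]
Step 44: x=[6.9128] v=[-1.6566]
Step 45: x=[6.8354] v=[-1.5474]
Step 46: x=[6.7637] v=[-1.4335]
Step 47: x=[6.6979] v=[-1.3152]
Step 48: x=[6.6383] v=[-1.1929]
Step 49: x=[6.5850] v=[-1.0669]
Step 50: x=[6.5381] v=[-0.9377]
Step 51: x=[6.4978] v=[-0.8056]
Step 52: x=[6.4643] v=[-0.6710]
Step 53: x=[6.4376] v=[-0.5344]
Step 54: x=[6.4178] v=[-0.3961]
Step 55: x=[6.4050] v=[-0.2566]
Step 56: x=[6.3992] v=[-0.1164]
Step 57: x=[6.4004] v=[0.0242]
First v>=0 after going negative at step 57, time=2.8500

Answer: 2.8500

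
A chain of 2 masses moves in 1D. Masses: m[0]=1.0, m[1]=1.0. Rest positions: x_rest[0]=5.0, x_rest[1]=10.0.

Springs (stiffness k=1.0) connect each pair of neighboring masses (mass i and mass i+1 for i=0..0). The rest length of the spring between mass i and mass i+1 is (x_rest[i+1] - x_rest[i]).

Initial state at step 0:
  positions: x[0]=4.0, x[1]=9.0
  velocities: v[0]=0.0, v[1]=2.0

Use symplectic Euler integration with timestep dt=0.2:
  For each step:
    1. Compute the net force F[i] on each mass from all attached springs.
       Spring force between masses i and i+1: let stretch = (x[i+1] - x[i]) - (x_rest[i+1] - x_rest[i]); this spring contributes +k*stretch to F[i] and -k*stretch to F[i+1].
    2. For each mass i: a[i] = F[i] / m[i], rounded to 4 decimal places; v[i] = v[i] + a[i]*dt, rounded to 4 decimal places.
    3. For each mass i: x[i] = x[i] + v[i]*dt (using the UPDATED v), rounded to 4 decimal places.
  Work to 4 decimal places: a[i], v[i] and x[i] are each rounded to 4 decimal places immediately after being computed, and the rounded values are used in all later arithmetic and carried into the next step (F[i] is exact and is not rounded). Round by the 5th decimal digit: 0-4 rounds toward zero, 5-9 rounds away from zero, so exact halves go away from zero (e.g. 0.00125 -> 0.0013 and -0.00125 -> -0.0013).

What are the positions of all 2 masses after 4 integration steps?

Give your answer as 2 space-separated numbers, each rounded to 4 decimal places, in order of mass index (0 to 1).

Step 0: x=[4.0000 9.0000] v=[0.0000 2.0000]
Step 1: x=[4.0000 9.4000] v=[0.0000 2.0000]
Step 2: x=[4.0160 9.7840] v=[0.0800 1.9200]
Step 3: x=[4.0627 10.1373] v=[0.2336 1.7664]
Step 4: x=[4.1524 10.4476] v=[0.4485 1.5515]

Answer: 4.1524 10.4476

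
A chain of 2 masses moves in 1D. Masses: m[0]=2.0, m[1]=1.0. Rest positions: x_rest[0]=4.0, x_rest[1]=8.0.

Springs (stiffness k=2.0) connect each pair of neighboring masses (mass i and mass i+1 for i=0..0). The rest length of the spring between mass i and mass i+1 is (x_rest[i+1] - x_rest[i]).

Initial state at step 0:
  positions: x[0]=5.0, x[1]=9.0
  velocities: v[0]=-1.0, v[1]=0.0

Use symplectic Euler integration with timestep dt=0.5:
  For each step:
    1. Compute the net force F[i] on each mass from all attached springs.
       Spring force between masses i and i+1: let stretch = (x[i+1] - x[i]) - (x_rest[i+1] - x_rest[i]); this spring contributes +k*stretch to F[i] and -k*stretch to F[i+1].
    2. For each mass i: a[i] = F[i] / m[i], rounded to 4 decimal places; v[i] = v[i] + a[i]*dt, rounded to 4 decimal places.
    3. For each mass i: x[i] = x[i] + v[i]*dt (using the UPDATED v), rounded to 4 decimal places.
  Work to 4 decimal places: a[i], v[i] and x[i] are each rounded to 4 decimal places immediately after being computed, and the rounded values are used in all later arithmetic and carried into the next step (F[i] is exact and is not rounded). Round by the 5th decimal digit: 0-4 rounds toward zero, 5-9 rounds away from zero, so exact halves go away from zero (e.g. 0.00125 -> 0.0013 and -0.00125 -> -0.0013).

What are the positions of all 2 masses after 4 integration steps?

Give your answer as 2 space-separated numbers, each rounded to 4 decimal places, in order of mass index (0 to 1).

Answer: 3.7579 7.4844

Derivation:
Step 0: x=[5.0000 9.0000] v=[-1.0000 0.0000]
Step 1: x=[4.5000 9.0000] v=[-1.0000 0.0000]
Step 2: x=[4.1250 8.7500] v=[-0.7500 -0.5000]
Step 3: x=[3.9063 8.1875] v=[-0.4375 -1.1250]
Step 4: x=[3.7579 7.4844] v=[-0.2969 -1.4062]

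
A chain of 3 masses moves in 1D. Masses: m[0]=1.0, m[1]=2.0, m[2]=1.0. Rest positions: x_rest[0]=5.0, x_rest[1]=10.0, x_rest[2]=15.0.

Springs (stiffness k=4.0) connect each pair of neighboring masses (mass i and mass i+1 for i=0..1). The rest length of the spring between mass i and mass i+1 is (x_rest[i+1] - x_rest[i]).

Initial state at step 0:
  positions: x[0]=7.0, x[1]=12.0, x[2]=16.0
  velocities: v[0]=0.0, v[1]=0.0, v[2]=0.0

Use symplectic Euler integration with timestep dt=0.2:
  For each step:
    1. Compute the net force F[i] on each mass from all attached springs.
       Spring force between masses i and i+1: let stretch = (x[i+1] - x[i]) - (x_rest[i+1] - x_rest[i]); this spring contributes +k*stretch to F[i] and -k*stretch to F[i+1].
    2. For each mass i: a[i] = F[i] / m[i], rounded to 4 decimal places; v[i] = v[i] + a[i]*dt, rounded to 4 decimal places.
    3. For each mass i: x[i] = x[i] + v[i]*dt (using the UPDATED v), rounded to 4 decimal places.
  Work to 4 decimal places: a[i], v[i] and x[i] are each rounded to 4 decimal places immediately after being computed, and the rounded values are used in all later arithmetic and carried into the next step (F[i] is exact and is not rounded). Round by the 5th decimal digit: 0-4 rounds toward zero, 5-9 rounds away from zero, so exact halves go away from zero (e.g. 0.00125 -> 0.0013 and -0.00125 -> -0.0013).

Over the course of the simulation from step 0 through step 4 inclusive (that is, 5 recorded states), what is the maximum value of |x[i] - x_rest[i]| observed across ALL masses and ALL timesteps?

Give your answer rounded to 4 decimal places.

Answer: 2.0927

Derivation:
Step 0: x=[7.0000 12.0000 16.0000] v=[0.0000 0.0000 0.0000]
Step 1: x=[7.0000 11.9200 16.1600] v=[0.0000 -0.4000 0.8000]
Step 2: x=[6.9872 11.7856 16.4416] v=[-0.0640 -0.6720 1.4080]
Step 3: x=[6.9421 11.6398 16.7782] v=[-0.2253 -0.7290 1.6832]
Step 4: x=[6.8487 11.5293 17.0927] v=[-0.4671 -0.5527 1.5725]
Max displacement = 2.0927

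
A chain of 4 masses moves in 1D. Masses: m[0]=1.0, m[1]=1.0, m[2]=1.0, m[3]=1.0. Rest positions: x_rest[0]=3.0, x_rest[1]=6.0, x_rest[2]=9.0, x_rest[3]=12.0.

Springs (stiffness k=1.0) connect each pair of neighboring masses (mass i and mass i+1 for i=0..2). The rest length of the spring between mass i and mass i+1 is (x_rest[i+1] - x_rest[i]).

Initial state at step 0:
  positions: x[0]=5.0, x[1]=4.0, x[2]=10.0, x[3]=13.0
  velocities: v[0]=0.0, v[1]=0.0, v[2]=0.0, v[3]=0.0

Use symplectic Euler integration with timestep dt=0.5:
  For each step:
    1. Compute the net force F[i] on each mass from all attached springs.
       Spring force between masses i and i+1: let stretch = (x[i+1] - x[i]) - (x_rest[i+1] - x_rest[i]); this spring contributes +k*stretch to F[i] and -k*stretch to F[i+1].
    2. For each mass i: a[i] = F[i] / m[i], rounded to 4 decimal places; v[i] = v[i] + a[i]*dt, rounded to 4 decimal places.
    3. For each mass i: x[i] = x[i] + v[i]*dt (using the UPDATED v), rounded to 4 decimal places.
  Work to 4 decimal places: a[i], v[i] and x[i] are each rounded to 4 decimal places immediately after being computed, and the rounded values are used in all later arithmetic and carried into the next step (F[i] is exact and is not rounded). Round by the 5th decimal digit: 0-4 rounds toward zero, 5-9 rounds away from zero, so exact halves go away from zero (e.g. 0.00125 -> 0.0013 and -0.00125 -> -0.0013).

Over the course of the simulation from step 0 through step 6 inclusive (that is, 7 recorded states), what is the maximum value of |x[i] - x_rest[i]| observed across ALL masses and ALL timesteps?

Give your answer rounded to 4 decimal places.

Answer: 2.9688

Derivation:
Step 0: x=[5.0000 4.0000 10.0000 13.0000] v=[0.0000 0.0000 0.0000 0.0000]
Step 1: x=[4.0000 5.7500 9.2500 13.0000] v=[-2.0000 3.5000 -1.5000 0.0000]
Step 2: x=[2.6875 7.9375 8.5625 12.8125] v=[-2.6250 4.3750 -1.3750 -0.3750]
Step 3: x=[1.9375 8.9688 8.7813 12.3125] v=[-1.5000 2.0625 0.4375 -1.0000]
Step 4: x=[2.1954 8.1954 9.9298 11.6797] v=[0.5157 -1.5469 2.2969 -1.2656]
Step 5: x=[3.2033 6.3556 11.0822 11.3594] v=[2.0157 -3.6797 2.3047 -0.6406]
Step 6: x=[4.2493 4.9093 11.1222 11.7198] v=[2.0919 -2.8926 0.0800 0.7208]
Max displacement = 2.9688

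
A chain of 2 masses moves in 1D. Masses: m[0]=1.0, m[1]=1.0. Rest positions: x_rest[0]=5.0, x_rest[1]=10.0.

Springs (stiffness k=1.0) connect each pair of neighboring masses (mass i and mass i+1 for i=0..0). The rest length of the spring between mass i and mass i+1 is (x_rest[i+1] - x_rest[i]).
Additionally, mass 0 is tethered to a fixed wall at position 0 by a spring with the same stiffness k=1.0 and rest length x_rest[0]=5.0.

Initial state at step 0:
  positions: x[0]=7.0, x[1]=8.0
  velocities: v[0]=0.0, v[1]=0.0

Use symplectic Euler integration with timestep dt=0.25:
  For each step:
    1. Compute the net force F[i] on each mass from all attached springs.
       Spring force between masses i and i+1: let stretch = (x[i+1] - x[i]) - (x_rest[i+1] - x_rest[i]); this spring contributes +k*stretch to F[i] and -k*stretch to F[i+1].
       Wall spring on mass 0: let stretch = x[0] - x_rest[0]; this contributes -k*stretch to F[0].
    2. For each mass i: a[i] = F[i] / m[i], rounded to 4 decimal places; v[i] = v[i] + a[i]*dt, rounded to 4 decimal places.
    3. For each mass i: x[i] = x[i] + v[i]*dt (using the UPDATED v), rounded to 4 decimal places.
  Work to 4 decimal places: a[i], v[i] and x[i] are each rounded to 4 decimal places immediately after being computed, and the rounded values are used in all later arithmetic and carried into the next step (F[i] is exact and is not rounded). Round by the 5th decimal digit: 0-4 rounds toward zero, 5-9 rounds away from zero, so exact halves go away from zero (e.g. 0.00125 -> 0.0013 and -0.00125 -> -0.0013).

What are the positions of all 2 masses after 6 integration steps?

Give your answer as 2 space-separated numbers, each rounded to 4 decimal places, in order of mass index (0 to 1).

Answer: 2.7113 11.0040

Derivation:
Step 0: x=[7.0000 8.0000] v=[0.0000 0.0000]
Step 1: x=[6.6250 8.2500] v=[-1.5000 1.0000]
Step 2: x=[5.9375 8.7110] v=[-2.7500 1.8438]
Step 3: x=[5.0523 9.3111] v=[-3.5410 2.4004]
Step 4: x=[4.1175 9.9575] v=[-3.7394 2.5857]
Step 5: x=[3.2903 10.5514] v=[-3.3088 2.3757]
Step 6: x=[2.7113 11.0040] v=[-2.3161 1.8104]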